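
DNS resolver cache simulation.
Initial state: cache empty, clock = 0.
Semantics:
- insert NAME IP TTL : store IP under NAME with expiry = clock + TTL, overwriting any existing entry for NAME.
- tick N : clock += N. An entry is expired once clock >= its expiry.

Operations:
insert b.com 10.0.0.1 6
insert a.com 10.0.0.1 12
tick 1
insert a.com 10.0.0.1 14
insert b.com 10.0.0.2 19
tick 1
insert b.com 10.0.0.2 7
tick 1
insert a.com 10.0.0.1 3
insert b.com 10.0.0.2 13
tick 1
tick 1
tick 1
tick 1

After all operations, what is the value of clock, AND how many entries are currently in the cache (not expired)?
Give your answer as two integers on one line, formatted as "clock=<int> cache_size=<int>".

Answer: clock=7 cache_size=1

Derivation:
Op 1: insert b.com -> 10.0.0.1 (expiry=0+6=6). clock=0
Op 2: insert a.com -> 10.0.0.1 (expiry=0+12=12). clock=0
Op 3: tick 1 -> clock=1.
Op 4: insert a.com -> 10.0.0.1 (expiry=1+14=15). clock=1
Op 5: insert b.com -> 10.0.0.2 (expiry=1+19=20). clock=1
Op 6: tick 1 -> clock=2.
Op 7: insert b.com -> 10.0.0.2 (expiry=2+7=9). clock=2
Op 8: tick 1 -> clock=3.
Op 9: insert a.com -> 10.0.0.1 (expiry=3+3=6). clock=3
Op 10: insert b.com -> 10.0.0.2 (expiry=3+13=16). clock=3
Op 11: tick 1 -> clock=4.
Op 12: tick 1 -> clock=5.
Op 13: tick 1 -> clock=6. purged={a.com}
Op 14: tick 1 -> clock=7.
Final clock = 7
Final cache (unexpired): {b.com} -> size=1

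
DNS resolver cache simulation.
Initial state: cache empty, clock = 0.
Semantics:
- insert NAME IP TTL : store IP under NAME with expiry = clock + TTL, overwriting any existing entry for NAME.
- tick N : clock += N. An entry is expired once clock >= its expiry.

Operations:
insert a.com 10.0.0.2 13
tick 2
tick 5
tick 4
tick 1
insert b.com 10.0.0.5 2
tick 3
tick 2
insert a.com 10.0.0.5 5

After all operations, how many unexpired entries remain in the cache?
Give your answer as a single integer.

Op 1: insert a.com -> 10.0.0.2 (expiry=0+13=13). clock=0
Op 2: tick 2 -> clock=2.
Op 3: tick 5 -> clock=7.
Op 4: tick 4 -> clock=11.
Op 5: tick 1 -> clock=12.
Op 6: insert b.com -> 10.0.0.5 (expiry=12+2=14). clock=12
Op 7: tick 3 -> clock=15. purged={a.com,b.com}
Op 8: tick 2 -> clock=17.
Op 9: insert a.com -> 10.0.0.5 (expiry=17+5=22). clock=17
Final cache (unexpired): {a.com} -> size=1

Answer: 1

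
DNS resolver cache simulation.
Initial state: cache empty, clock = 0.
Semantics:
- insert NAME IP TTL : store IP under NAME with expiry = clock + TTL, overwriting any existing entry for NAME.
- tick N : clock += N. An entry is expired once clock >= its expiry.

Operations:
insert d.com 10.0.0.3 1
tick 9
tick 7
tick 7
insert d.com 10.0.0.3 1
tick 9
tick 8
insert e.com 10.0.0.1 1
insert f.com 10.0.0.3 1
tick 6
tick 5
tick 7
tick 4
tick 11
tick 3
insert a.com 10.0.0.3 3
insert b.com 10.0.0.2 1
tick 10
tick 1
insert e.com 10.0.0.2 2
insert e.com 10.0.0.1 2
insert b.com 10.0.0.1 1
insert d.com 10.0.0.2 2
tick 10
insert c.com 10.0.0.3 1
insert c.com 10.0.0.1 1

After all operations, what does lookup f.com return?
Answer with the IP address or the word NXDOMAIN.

Answer: NXDOMAIN

Derivation:
Op 1: insert d.com -> 10.0.0.3 (expiry=0+1=1). clock=0
Op 2: tick 9 -> clock=9. purged={d.com}
Op 3: tick 7 -> clock=16.
Op 4: tick 7 -> clock=23.
Op 5: insert d.com -> 10.0.0.3 (expiry=23+1=24). clock=23
Op 6: tick 9 -> clock=32. purged={d.com}
Op 7: tick 8 -> clock=40.
Op 8: insert e.com -> 10.0.0.1 (expiry=40+1=41). clock=40
Op 9: insert f.com -> 10.0.0.3 (expiry=40+1=41). clock=40
Op 10: tick 6 -> clock=46. purged={e.com,f.com}
Op 11: tick 5 -> clock=51.
Op 12: tick 7 -> clock=58.
Op 13: tick 4 -> clock=62.
Op 14: tick 11 -> clock=73.
Op 15: tick 3 -> clock=76.
Op 16: insert a.com -> 10.0.0.3 (expiry=76+3=79). clock=76
Op 17: insert b.com -> 10.0.0.2 (expiry=76+1=77). clock=76
Op 18: tick 10 -> clock=86. purged={a.com,b.com}
Op 19: tick 1 -> clock=87.
Op 20: insert e.com -> 10.0.0.2 (expiry=87+2=89). clock=87
Op 21: insert e.com -> 10.0.0.1 (expiry=87+2=89). clock=87
Op 22: insert b.com -> 10.0.0.1 (expiry=87+1=88). clock=87
Op 23: insert d.com -> 10.0.0.2 (expiry=87+2=89). clock=87
Op 24: tick 10 -> clock=97. purged={b.com,d.com,e.com}
Op 25: insert c.com -> 10.0.0.3 (expiry=97+1=98). clock=97
Op 26: insert c.com -> 10.0.0.1 (expiry=97+1=98). clock=97
lookup f.com: not in cache (expired or never inserted)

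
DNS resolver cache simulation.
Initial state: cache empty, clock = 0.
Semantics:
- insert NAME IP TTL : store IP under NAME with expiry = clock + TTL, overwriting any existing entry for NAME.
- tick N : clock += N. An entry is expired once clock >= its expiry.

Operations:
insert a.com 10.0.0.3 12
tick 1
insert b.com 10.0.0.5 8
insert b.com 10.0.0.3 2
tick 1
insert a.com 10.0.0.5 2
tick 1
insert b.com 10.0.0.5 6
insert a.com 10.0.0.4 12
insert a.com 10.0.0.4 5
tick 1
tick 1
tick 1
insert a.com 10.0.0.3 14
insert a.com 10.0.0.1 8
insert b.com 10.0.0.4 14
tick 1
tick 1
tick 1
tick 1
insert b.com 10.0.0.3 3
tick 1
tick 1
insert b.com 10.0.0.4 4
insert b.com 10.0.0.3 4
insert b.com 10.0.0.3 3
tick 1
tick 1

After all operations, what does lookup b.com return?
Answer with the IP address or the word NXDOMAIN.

Answer: 10.0.0.3

Derivation:
Op 1: insert a.com -> 10.0.0.3 (expiry=0+12=12). clock=0
Op 2: tick 1 -> clock=1.
Op 3: insert b.com -> 10.0.0.5 (expiry=1+8=9). clock=1
Op 4: insert b.com -> 10.0.0.3 (expiry=1+2=3). clock=1
Op 5: tick 1 -> clock=2.
Op 6: insert a.com -> 10.0.0.5 (expiry=2+2=4). clock=2
Op 7: tick 1 -> clock=3. purged={b.com}
Op 8: insert b.com -> 10.0.0.5 (expiry=3+6=9). clock=3
Op 9: insert a.com -> 10.0.0.4 (expiry=3+12=15). clock=3
Op 10: insert a.com -> 10.0.0.4 (expiry=3+5=8). clock=3
Op 11: tick 1 -> clock=4.
Op 12: tick 1 -> clock=5.
Op 13: tick 1 -> clock=6.
Op 14: insert a.com -> 10.0.0.3 (expiry=6+14=20). clock=6
Op 15: insert a.com -> 10.0.0.1 (expiry=6+8=14). clock=6
Op 16: insert b.com -> 10.0.0.4 (expiry=6+14=20). clock=6
Op 17: tick 1 -> clock=7.
Op 18: tick 1 -> clock=8.
Op 19: tick 1 -> clock=9.
Op 20: tick 1 -> clock=10.
Op 21: insert b.com -> 10.0.0.3 (expiry=10+3=13). clock=10
Op 22: tick 1 -> clock=11.
Op 23: tick 1 -> clock=12.
Op 24: insert b.com -> 10.0.0.4 (expiry=12+4=16). clock=12
Op 25: insert b.com -> 10.0.0.3 (expiry=12+4=16). clock=12
Op 26: insert b.com -> 10.0.0.3 (expiry=12+3=15). clock=12
Op 27: tick 1 -> clock=13.
Op 28: tick 1 -> clock=14. purged={a.com}
lookup b.com: present, ip=10.0.0.3 expiry=15 > clock=14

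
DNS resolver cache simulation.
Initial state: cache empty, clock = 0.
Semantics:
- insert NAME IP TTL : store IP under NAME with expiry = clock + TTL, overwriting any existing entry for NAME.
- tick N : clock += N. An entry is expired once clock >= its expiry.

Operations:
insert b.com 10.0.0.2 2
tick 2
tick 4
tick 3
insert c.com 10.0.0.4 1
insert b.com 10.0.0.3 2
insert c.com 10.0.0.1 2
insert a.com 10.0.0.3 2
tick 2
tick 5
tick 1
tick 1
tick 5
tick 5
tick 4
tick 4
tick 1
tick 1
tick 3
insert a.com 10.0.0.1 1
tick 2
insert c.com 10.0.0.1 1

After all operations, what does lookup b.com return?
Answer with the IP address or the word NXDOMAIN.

Answer: NXDOMAIN

Derivation:
Op 1: insert b.com -> 10.0.0.2 (expiry=0+2=2). clock=0
Op 2: tick 2 -> clock=2. purged={b.com}
Op 3: tick 4 -> clock=6.
Op 4: tick 3 -> clock=9.
Op 5: insert c.com -> 10.0.0.4 (expiry=9+1=10). clock=9
Op 6: insert b.com -> 10.0.0.3 (expiry=9+2=11). clock=9
Op 7: insert c.com -> 10.0.0.1 (expiry=9+2=11). clock=9
Op 8: insert a.com -> 10.0.0.3 (expiry=9+2=11). clock=9
Op 9: tick 2 -> clock=11. purged={a.com,b.com,c.com}
Op 10: tick 5 -> clock=16.
Op 11: tick 1 -> clock=17.
Op 12: tick 1 -> clock=18.
Op 13: tick 5 -> clock=23.
Op 14: tick 5 -> clock=28.
Op 15: tick 4 -> clock=32.
Op 16: tick 4 -> clock=36.
Op 17: tick 1 -> clock=37.
Op 18: tick 1 -> clock=38.
Op 19: tick 3 -> clock=41.
Op 20: insert a.com -> 10.0.0.1 (expiry=41+1=42). clock=41
Op 21: tick 2 -> clock=43. purged={a.com}
Op 22: insert c.com -> 10.0.0.1 (expiry=43+1=44). clock=43
lookup b.com: not in cache (expired or never inserted)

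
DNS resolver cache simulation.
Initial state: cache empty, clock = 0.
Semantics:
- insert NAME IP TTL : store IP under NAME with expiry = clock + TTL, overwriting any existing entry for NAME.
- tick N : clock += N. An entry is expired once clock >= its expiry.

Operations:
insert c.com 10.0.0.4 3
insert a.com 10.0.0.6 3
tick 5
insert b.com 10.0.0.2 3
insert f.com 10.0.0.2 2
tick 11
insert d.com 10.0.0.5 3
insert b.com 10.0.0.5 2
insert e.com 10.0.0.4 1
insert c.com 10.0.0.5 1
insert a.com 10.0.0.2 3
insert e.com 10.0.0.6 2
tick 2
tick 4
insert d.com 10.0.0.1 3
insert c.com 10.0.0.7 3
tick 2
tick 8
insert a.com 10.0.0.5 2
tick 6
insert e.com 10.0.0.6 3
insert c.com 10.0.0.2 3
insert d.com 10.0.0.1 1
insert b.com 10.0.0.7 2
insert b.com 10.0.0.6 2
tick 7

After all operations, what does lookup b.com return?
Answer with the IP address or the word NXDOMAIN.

Answer: NXDOMAIN

Derivation:
Op 1: insert c.com -> 10.0.0.4 (expiry=0+3=3). clock=0
Op 2: insert a.com -> 10.0.0.6 (expiry=0+3=3). clock=0
Op 3: tick 5 -> clock=5. purged={a.com,c.com}
Op 4: insert b.com -> 10.0.0.2 (expiry=5+3=8). clock=5
Op 5: insert f.com -> 10.0.0.2 (expiry=5+2=7). clock=5
Op 6: tick 11 -> clock=16. purged={b.com,f.com}
Op 7: insert d.com -> 10.0.0.5 (expiry=16+3=19). clock=16
Op 8: insert b.com -> 10.0.0.5 (expiry=16+2=18). clock=16
Op 9: insert e.com -> 10.0.0.4 (expiry=16+1=17). clock=16
Op 10: insert c.com -> 10.0.0.5 (expiry=16+1=17). clock=16
Op 11: insert a.com -> 10.0.0.2 (expiry=16+3=19). clock=16
Op 12: insert e.com -> 10.0.0.6 (expiry=16+2=18). clock=16
Op 13: tick 2 -> clock=18. purged={b.com,c.com,e.com}
Op 14: tick 4 -> clock=22. purged={a.com,d.com}
Op 15: insert d.com -> 10.0.0.1 (expiry=22+3=25). clock=22
Op 16: insert c.com -> 10.0.0.7 (expiry=22+3=25). clock=22
Op 17: tick 2 -> clock=24.
Op 18: tick 8 -> clock=32. purged={c.com,d.com}
Op 19: insert a.com -> 10.0.0.5 (expiry=32+2=34). clock=32
Op 20: tick 6 -> clock=38. purged={a.com}
Op 21: insert e.com -> 10.0.0.6 (expiry=38+3=41). clock=38
Op 22: insert c.com -> 10.0.0.2 (expiry=38+3=41). clock=38
Op 23: insert d.com -> 10.0.0.1 (expiry=38+1=39). clock=38
Op 24: insert b.com -> 10.0.0.7 (expiry=38+2=40). clock=38
Op 25: insert b.com -> 10.0.0.6 (expiry=38+2=40). clock=38
Op 26: tick 7 -> clock=45. purged={b.com,c.com,d.com,e.com}
lookup b.com: not in cache (expired or never inserted)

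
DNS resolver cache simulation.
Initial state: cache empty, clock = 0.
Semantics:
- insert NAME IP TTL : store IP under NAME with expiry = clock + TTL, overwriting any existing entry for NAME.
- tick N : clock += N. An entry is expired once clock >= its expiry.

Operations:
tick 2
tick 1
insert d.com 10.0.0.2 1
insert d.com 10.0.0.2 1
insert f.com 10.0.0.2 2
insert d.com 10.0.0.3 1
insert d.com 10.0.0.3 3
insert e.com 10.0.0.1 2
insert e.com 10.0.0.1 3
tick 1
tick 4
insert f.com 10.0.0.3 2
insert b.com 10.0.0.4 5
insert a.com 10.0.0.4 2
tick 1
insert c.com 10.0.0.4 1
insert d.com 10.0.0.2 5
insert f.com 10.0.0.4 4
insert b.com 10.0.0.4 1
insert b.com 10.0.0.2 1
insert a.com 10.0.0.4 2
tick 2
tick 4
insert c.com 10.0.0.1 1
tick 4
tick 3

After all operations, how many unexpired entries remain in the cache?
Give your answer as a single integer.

Op 1: tick 2 -> clock=2.
Op 2: tick 1 -> clock=3.
Op 3: insert d.com -> 10.0.0.2 (expiry=3+1=4). clock=3
Op 4: insert d.com -> 10.0.0.2 (expiry=3+1=4). clock=3
Op 5: insert f.com -> 10.0.0.2 (expiry=3+2=5). clock=3
Op 6: insert d.com -> 10.0.0.3 (expiry=3+1=4). clock=3
Op 7: insert d.com -> 10.0.0.3 (expiry=3+3=6). clock=3
Op 8: insert e.com -> 10.0.0.1 (expiry=3+2=5). clock=3
Op 9: insert e.com -> 10.0.0.1 (expiry=3+3=6). clock=3
Op 10: tick 1 -> clock=4.
Op 11: tick 4 -> clock=8. purged={d.com,e.com,f.com}
Op 12: insert f.com -> 10.0.0.3 (expiry=8+2=10). clock=8
Op 13: insert b.com -> 10.0.0.4 (expiry=8+5=13). clock=8
Op 14: insert a.com -> 10.0.0.4 (expiry=8+2=10). clock=8
Op 15: tick 1 -> clock=9.
Op 16: insert c.com -> 10.0.0.4 (expiry=9+1=10). clock=9
Op 17: insert d.com -> 10.0.0.2 (expiry=9+5=14). clock=9
Op 18: insert f.com -> 10.0.0.4 (expiry=9+4=13). clock=9
Op 19: insert b.com -> 10.0.0.4 (expiry=9+1=10). clock=9
Op 20: insert b.com -> 10.0.0.2 (expiry=9+1=10). clock=9
Op 21: insert a.com -> 10.0.0.4 (expiry=9+2=11). clock=9
Op 22: tick 2 -> clock=11. purged={a.com,b.com,c.com}
Op 23: tick 4 -> clock=15. purged={d.com,f.com}
Op 24: insert c.com -> 10.0.0.1 (expiry=15+1=16). clock=15
Op 25: tick 4 -> clock=19. purged={c.com}
Op 26: tick 3 -> clock=22.
Final cache (unexpired): {} -> size=0

Answer: 0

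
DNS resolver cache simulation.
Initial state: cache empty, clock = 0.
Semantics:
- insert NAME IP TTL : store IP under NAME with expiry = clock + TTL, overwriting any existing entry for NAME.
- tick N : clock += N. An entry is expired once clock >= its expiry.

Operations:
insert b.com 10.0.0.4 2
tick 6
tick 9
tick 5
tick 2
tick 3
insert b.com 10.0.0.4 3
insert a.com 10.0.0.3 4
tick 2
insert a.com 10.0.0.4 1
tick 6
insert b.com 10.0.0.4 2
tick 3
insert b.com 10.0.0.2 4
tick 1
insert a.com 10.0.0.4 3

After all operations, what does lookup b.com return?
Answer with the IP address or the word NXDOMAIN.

Op 1: insert b.com -> 10.0.0.4 (expiry=0+2=2). clock=0
Op 2: tick 6 -> clock=6. purged={b.com}
Op 3: tick 9 -> clock=15.
Op 4: tick 5 -> clock=20.
Op 5: tick 2 -> clock=22.
Op 6: tick 3 -> clock=25.
Op 7: insert b.com -> 10.0.0.4 (expiry=25+3=28). clock=25
Op 8: insert a.com -> 10.0.0.3 (expiry=25+4=29). clock=25
Op 9: tick 2 -> clock=27.
Op 10: insert a.com -> 10.0.0.4 (expiry=27+1=28). clock=27
Op 11: tick 6 -> clock=33. purged={a.com,b.com}
Op 12: insert b.com -> 10.0.0.4 (expiry=33+2=35). clock=33
Op 13: tick 3 -> clock=36. purged={b.com}
Op 14: insert b.com -> 10.0.0.2 (expiry=36+4=40). clock=36
Op 15: tick 1 -> clock=37.
Op 16: insert a.com -> 10.0.0.4 (expiry=37+3=40). clock=37
lookup b.com: present, ip=10.0.0.2 expiry=40 > clock=37

Answer: 10.0.0.2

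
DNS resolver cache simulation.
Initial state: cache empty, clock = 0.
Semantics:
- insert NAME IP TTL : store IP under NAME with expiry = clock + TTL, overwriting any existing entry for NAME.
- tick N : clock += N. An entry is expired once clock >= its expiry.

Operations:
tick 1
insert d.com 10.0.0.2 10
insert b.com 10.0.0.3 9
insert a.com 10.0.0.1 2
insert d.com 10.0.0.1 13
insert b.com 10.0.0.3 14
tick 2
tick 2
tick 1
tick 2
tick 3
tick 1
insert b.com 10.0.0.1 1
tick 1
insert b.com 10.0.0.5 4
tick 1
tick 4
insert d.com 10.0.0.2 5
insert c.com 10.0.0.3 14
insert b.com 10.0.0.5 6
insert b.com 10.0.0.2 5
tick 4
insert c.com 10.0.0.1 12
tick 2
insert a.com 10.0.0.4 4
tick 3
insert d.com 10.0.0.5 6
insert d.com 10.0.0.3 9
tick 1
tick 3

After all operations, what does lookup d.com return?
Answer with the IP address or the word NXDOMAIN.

Answer: 10.0.0.3

Derivation:
Op 1: tick 1 -> clock=1.
Op 2: insert d.com -> 10.0.0.2 (expiry=1+10=11). clock=1
Op 3: insert b.com -> 10.0.0.3 (expiry=1+9=10). clock=1
Op 4: insert a.com -> 10.0.0.1 (expiry=1+2=3). clock=1
Op 5: insert d.com -> 10.0.0.1 (expiry=1+13=14). clock=1
Op 6: insert b.com -> 10.0.0.3 (expiry=1+14=15). clock=1
Op 7: tick 2 -> clock=3. purged={a.com}
Op 8: tick 2 -> clock=5.
Op 9: tick 1 -> clock=6.
Op 10: tick 2 -> clock=8.
Op 11: tick 3 -> clock=11.
Op 12: tick 1 -> clock=12.
Op 13: insert b.com -> 10.0.0.1 (expiry=12+1=13). clock=12
Op 14: tick 1 -> clock=13. purged={b.com}
Op 15: insert b.com -> 10.0.0.5 (expiry=13+4=17). clock=13
Op 16: tick 1 -> clock=14. purged={d.com}
Op 17: tick 4 -> clock=18. purged={b.com}
Op 18: insert d.com -> 10.0.0.2 (expiry=18+5=23). clock=18
Op 19: insert c.com -> 10.0.0.3 (expiry=18+14=32). clock=18
Op 20: insert b.com -> 10.0.0.5 (expiry=18+6=24). clock=18
Op 21: insert b.com -> 10.0.0.2 (expiry=18+5=23). clock=18
Op 22: tick 4 -> clock=22.
Op 23: insert c.com -> 10.0.0.1 (expiry=22+12=34). clock=22
Op 24: tick 2 -> clock=24. purged={b.com,d.com}
Op 25: insert a.com -> 10.0.0.4 (expiry=24+4=28). clock=24
Op 26: tick 3 -> clock=27.
Op 27: insert d.com -> 10.0.0.5 (expiry=27+6=33). clock=27
Op 28: insert d.com -> 10.0.0.3 (expiry=27+9=36). clock=27
Op 29: tick 1 -> clock=28. purged={a.com}
Op 30: tick 3 -> clock=31.
lookup d.com: present, ip=10.0.0.3 expiry=36 > clock=31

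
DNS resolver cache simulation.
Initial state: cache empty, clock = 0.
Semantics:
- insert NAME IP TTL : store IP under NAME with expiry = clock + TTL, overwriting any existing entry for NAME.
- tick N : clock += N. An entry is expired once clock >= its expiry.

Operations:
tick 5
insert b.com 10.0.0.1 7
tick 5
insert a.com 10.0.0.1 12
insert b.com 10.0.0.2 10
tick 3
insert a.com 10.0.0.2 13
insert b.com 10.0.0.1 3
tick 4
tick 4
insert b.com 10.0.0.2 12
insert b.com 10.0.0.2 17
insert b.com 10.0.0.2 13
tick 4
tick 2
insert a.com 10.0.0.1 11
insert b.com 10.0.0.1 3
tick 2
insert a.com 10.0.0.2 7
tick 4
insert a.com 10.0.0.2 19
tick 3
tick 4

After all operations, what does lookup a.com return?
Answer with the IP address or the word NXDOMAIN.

Answer: 10.0.0.2

Derivation:
Op 1: tick 5 -> clock=5.
Op 2: insert b.com -> 10.0.0.1 (expiry=5+7=12). clock=5
Op 3: tick 5 -> clock=10.
Op 4: insert a.com -> 10.0.0.1 (expiry=10+12=22). clock=10
Op 5: insert b.com -> 10.0.0.2 (expiry=10+10=20). clock=10
Op 6: tick 3 -> clock=13.
Op 7: insert a.com -> 10.0.0.2 (expiry=13+13=26). clock=13
Op 8: insert b.com -> 10.0.0.1 (expiry=13+3=16). clock=13
Op 9: tick 4 -> clock=17. purged={b.com}
Op 10: tick 4 -> clock=21.
Op 11: insert b.com -> 10.0.0.2 (expiry=21+12=33). clock=21
Op 12: insert b.com -> 10.0.0.2 (expiry=21+17=38). clock=21
Op 13: insert b.com -> 10.0.0.2 (expiry=21+13=34). clock=21
Op 14: tick 4 -> clock=25.
Op 15: tick 2 -> clock=27. purged={a.com}
Op 16: insert a.com -> 10.0.0.1 (expiry=27+11=38). clock=27
Op 17: insert b.com -> 10.0.0.1 (expiry=27+3=30). clock=27
Op 18: tick 2 -> clock=29.
Op 19: insert a.com -> 10.0.0.2 (expiry=29+7=36). clock=29
Op 20: tick 4 -> clock=33. purged={b.com}
Op 21: insert a.com -> 10.0.0.2 (expiry=33+19=52). clock=33
Op 22: tick 3 -> clock=36.
Op 23: tick 4 -> clock=40.
lookup a.com: present, ip=10.0.0.2 expiry=52 > clock=40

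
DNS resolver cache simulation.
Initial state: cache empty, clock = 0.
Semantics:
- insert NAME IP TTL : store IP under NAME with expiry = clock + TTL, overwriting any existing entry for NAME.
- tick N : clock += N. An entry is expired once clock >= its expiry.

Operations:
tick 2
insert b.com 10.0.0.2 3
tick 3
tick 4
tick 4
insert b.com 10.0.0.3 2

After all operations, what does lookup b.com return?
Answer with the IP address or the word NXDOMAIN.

Op 1: tick 2 -> clock=2.
Op 2: insert b.com -> 10.0.0.2 (expiry=2+3=5). clock=2
Op 3: tick 3 -> clock=5. purged={b.com}
Op 4: tick 4 -> clock=9.
Op 5: tick 4 -> clock=13.
Op 6: insert b.com -> 10.0.0.3 (expiry=13+2=15). clock=13
lookup b.com: present, ip=10.0.0.3 expiry=15 > clock=13

Answer: 10.0.0.3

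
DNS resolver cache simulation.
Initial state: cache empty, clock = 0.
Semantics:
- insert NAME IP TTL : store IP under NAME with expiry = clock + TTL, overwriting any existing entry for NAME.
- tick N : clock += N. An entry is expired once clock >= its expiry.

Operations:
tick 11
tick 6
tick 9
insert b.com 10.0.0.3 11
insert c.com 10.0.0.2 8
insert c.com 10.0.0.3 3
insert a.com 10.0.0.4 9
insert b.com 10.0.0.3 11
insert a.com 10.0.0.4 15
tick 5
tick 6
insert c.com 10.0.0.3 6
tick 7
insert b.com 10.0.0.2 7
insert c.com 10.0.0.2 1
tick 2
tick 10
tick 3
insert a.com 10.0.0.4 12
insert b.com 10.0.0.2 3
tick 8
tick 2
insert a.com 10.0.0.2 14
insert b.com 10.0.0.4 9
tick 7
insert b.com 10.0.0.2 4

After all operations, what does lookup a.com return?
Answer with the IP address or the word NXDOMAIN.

Answer: 10.0.0.2

Derivation:
Op 1: tick 11 -> clock=11.
Op 2: tick 6 -> clock=17.
Op 3: tick 9 -> clock=26.
Op 4: insert b.com -> 10.0.0.3 (expiry=26+11=37). clock=26
Op 5: insert c.com -> 10.0.0.2 (expiry=26+8=34). clock=26
Op 6: insert c.com -> 10.0.0.3 (expiry=26+3=29). clock=26
Op 7: insert a.com -> 10.0.0.4 (expiry=26+9=35). clock=26
Op 8: insert b.com -> 10.0.0.3 (expiry=26+11=37). clock=26
Op 9: insert a.com -> 10.0.0.4 (expiry=26+15=41). clock=26
Op 10: tick 5 -> clock=31. purged={c.com}
Op 11: tick 6 -> clock=37. purged={b.com}
Op 12: insert c.com -> 10.0.0.3 (expiry=37+6=43). clock=37
Op 13: tick 7 -> clock=44. purged={a.com,c.com}
Op 14: insert b.com -> 10.0.0.2 (expiry=44+7=51). clock=44
Op 15: insert c.com -> 10.0.0.2 (expiry=44+1=45). clock=44
Op 16: tick 2 -> clock=46. purged={c.com}
Op 17: tick 10 -> clock=56. purged={b.com}
Op 18: tick 3 -> clock=59.
Op 19: insert a.com -> 10.0.0.4 (expiry=59+12=71). clock=59
Op 20: insert b.com -> 10.0.0.2 (expiry=59+3=62). clock=59
Op 21: tick 8 -> clock=67. purged={b.com}
Op 22: tick 2 -> clock=69.
Op 23: insert a.com -> 10.0.0.2 (expiry=69+14=83). clock=69
Op 24: insert b.com -> 10.0.0.4 (expiry=69+9=78). clock=69
Op 25: tick 7 -> clock=76.
Op 26: insert b.com -> 10.0.0.2 (expiry=76+4=80). clock=76
lookup a.com: present, ip=10.0.0.2 expiry=83 > clock=76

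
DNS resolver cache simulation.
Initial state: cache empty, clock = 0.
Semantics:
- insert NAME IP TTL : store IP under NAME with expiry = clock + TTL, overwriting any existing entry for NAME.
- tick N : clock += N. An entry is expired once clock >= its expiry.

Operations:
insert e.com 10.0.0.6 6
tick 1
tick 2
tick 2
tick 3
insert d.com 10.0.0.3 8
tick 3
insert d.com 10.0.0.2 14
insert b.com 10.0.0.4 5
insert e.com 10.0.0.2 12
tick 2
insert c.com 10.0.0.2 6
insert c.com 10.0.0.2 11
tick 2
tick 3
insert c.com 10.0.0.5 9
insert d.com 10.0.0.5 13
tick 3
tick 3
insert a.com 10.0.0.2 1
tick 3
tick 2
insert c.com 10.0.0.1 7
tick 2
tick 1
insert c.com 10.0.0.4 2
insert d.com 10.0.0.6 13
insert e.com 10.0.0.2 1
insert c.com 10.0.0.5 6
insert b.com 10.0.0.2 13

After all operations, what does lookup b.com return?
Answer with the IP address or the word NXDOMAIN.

Answer: 10.0.0.2

Derivation:
Op 1: insert e.com -> 10.0.0.6 (expiry=0+6=6). clock=0
Op 2: tick 1 -> clock=1.
Op 3: tick 2 -> clock=3.
Op 4: tick 2 -> clock=5.
Op 5: tick 3 -> clock=8. purged={e.com}
Op 6: insert d.com -> 10.0.0.3 (expiry=8+8=16). clock=8
Op 7: tick 3 -> clock=11.
Op 8: insert d.com -> 10.0.0.2 (expiry=11+14=25). clock=11
Op 9: insert b.com -> 10.0.0.4 (expiry=11+5=16). clock=11
Op 10: insert e.com -> 10.0.0.2 (expiry=11+12=23). clock=11
Op 11: tick 2 -> clock=13.
Op 12: insert c.com -> 10.0.0.2 (expiry=13+6=19). clock=13
Op 13: insert c.com -> 10.0.0.2 (expiry=13+11=24). clock=13
Op 14: tick 2 -> clock=15.
Op 15: tick 3 -> clock=18. purged={b.com}
Op 16: insert c.com -> 10.0.0.5 (expiry=18+9=27). clock=18
Op 17: insert d.com -> 10.0.0.5 (expiry=18+13=31). clock=18
Op 18: tick 3 -> clock=21.
Op 19: tick 3 -> clock=24. purged={e.com}
Op 20: insert a.com -> 10.0.0.2 (expiry=24+1=25). clock=24
Op 21: tick 3 -> clock=27. purged={a.com,c.com}
Op 22: tick 2 -> clock=29.
Op 23: insert c.com -> 10.0.0.1 (expiry=29+7=36). clock=29
Op 24: tick 2 -> clock=31. purged={d.com}
Op 25: tick 1 -> clock=32.
Op 26: insert c.com -> 10.0.0.4 (expiry=32+2=34). clock=32
Op 27: insert d.com -> 10.0.0.6 (expiry=32+13=45). clock=32
Op 28: insert e.com -> 10.0.0.2 (expiry=32+1=33). clock=32
Op 29: insert c.com -> 10.0.0.5 (expiry=32+6=38). clock=32
Op 30: insert b.com -> 10.0.0.2 (expiry=32+13=45). clock=32
lookup b.com: present, ip=10.0.0.2 expiry=45 > clock=32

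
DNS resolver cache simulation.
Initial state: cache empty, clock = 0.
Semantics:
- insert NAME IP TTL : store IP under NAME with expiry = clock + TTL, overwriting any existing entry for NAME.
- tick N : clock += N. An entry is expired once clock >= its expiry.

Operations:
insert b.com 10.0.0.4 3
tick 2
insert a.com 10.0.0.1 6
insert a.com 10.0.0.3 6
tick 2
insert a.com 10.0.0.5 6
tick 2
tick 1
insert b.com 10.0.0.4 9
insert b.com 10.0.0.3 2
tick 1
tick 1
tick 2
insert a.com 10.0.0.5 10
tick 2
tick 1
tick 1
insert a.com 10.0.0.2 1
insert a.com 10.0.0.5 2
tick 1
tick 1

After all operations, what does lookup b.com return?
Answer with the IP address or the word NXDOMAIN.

Op 1: insert b.com -> 10.0.0.4 (expiry=0+3=3). clock=0
Op 2: tick 2 -> clock=2.
Op 3: insert a.com -> 10.0.0.1 (expiry=2+6=8). clock=2
Op 4: insert a.com -> 10.0.0.3 (expiry=2+6=8). clock=2
Op 5: tick 2 -> clock=4. purged={b.com}
Op 6: insert a.com -> 10.0.0.5 (expiry=4+6=10). clock=4
Op 7: tick 2 -> clock=6.
Op 8: tick 1 -> clock=7.
Op 9: insert b.com -> 10.0.0.4 (expiry=7+9=16). clock=7
Op 10: insert b.com -> 10.0.0.3 (expiry=7+2=9). clock=7
Op 11: tick 1 -> clock=8.
Op 12: tick 1 -> clock=9. purged={b.com}
Op 13: tick 2 -> clock=11. purged={a.com}
Op 14: insert a.com -> 10.0.0.5 (expiry=11+10=21). clock=11
Op 15: tick 2 -> clock=13.
Op 16: tick 1 -> clock=14.
Op 17: tick 1 -> clock=15.
Op 18: insert a.com -> 10.0.0.2 (expiry=15+1=16). clock=15
Op 19: insert a.com -> 10.0.0.5 (expiry=15+2=17). clock=15
Op 20: tick 1 -> clock=16.
Op 21: tick 1 -> clock=17. purged={a.com}
lookup b.com: not in cache (expired or never inserted)

Answer: NXDOMAIN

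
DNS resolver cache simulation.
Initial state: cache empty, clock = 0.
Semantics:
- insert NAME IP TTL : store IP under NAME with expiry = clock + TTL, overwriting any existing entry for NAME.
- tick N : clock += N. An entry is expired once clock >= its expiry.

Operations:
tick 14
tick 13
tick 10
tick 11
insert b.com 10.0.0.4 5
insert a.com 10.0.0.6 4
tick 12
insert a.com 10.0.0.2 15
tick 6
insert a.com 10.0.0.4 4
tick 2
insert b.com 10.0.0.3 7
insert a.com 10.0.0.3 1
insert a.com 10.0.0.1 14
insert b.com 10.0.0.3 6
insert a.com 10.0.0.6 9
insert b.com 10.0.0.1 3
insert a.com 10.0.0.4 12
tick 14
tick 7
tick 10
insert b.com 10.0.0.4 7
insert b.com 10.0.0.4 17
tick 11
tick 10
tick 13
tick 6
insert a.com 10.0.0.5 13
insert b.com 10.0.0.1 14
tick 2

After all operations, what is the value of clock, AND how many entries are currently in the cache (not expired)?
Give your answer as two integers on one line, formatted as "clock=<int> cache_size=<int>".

Answer: clock=141 cache_size=2

Derivation:
Op 1: tick 14 -> clock=14.
Op 2: tick 13 -> clock=27.
Op 3: tick 10 -> clock=37.
Op 4: tick 11 -> clock=48.
Op 5: insert b.com -> 10.0.0.4 (expiry=48+5=53). clock=48
Op 6: insert a.com -> 10.0.0.6 (expiry=48+4=52). clock=48
Op 7: tick 12 -> clock=60. purged={a.com,b.com}
Op 8: insert a.com -> 10.0.0.2 (expiry=60+15=75). clock=60
Op 9: tick 6 -> clock=66.
Op 10: insert a.com -> 10.0.0.4 (expiry=66+4=70). clock=66
Op 11: tick 2 -> clock=68.
Op 12: insert b.com -> 10.0.0.3 (expiry=68+7=75). clock=68
Op 13: insert a.com -> 10.0.0.3 (expiry=68+1=69). clock=68
Op 14: insert a.com -> 10.0.0.1 (expiry=68+14=82). clock=68
Op 15: insert b.com -> 10.0.0.3 (expiry=68+6=74). clock=68
Op 16: insert a.com -> 10.0.0.6 (expiry=68+9=77). clock=68
Op 17: insert b.com -> 10.0.0.1 (expiry=68+3=71). clock=68
Op 18: insert a.com -> 10.0.0.4 (expiry=68+12=80). clock=68
Op 19: tick 14 -> clock=82. purged={a.com,b.com}
Op 20: tick 7 -> clock=89.
Op 21: tick 10 -> clock=99.
Op 22: insert b.com -> 10.0.0.4 (expiry=99+7=106). clock=99
Op 23: insert b.com -> 10.0.0.4 (expiry=99+17=116). clock=99
Op 24: tick 11 -> clock=110.
Op 25: tick 10 -> clock=120. purged={b.com}
Op 26: tick 13 -> clock=133.
Op 27: tick 6 -> clock=139.
Op 28: insert a.com -> 10.0.0.5 (expiry=139+13=152). clock=139
Op 29: insert b.com -> 10.0.0.1 (expiry=139+14=153). clock=139
Op 30: tick 2 -> clock=141.
Final clock = 141
Final cache (unexpired): {a.com,b.com} -> size=2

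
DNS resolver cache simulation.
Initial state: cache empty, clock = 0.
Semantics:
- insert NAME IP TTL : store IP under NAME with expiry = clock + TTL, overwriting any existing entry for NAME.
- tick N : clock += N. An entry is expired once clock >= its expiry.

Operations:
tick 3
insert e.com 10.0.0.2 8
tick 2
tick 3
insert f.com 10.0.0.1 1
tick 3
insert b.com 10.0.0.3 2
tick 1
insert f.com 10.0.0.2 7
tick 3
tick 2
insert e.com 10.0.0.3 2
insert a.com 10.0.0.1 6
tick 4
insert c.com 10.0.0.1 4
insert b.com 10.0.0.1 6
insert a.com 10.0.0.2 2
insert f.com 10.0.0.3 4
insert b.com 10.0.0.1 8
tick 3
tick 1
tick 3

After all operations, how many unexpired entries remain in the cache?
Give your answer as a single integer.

Answer: 1

Derivation:
Op 1: tick 3 -> clock=3.
Op 2: insert e.com -> 10.0.0.2 (expiry=3+8=11). clock=3
Op 3: tick 2 -> clock=5.
Op 4: tick 3 -> clock=8.
Op 5: insert f.com -> 10.0.0.1 (expiry=8+1=9). clock=8
Op 6: tick 3 -> clock=11. purged={e.com,f.com}
Op 7: insert b.com -> 10.0.0.3 (expiry=11+2=13). clock=11
Op 8: tick 1 -> clock=12.
Op 9: insert f.com -> 10.0.0.2 (expiry=12+7=19). clock=12
Op 10: tick 3 -> clock=15. purged={b.com}
Op 11: tick 2 -> clock=17.
Op 12: insert e.com -> 10.0.0.3 (expiry=17+2=19). clock=17
Op 13: insert a.com -> 10.0.0.1 (expiry=17+6=23). clock=17
Op 14: tick 4 -> clock=21. purged={e.com,f.com}
Op 15: insert c.com -> 10.0.0.1 (expiry=21+4=25). clock=21
Op 16: insert b.com -> 10.0.0.1 (expiry=21+6=27). clock=21
Op 17: insert a.com -> 10.0.0.2 (expiry=21+2=23). clock=21
Op 18: insert f.com -> 10.0.0.3 (expiry=21+4=25). clock=21
Op 19: insert b.com -> 10.0.0.1 (expiry=21+8=29). clock=21
Op 20: tick 3 -> clock=24. purged={a.com}
Op 21: tick 1 -> clock=25. purged={c.com,f.com}
Op 22: tick 3 -> clock=28.
Final cache (unexpired): {b.com} -> size=1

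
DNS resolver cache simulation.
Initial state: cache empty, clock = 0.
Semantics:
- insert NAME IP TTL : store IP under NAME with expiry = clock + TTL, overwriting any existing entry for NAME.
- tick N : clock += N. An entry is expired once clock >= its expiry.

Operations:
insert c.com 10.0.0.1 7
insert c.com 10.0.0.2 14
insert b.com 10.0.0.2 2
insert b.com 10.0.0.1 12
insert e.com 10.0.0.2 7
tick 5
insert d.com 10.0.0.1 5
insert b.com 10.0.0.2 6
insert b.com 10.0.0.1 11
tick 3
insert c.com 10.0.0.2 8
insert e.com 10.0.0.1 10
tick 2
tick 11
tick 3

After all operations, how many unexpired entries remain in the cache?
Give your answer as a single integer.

Answer: 0

Derivation:
Op 1: insert c.com -> 10.0.0.1 (expiry=0+7=7). clock=0
Op 2: insert c.com -> 10.0.0.2 (expiry=0+14=14). clock=0
Op 3: insert b.com -> 10.0.0.2 (expiry=0+2=2). clock=0
Op 4: insert b.com -> 10.0.0.1 (expiry=0+12=12). clock=0
Op 5: insert e.com -> 10.0.0.2 (expiry=0+7=7). clock=0
Op 6: tick 5 -> clock=5.
Op 7: insert d.com -> 10.0.0.1 (expiry=5+5=10). clock=5
Op 8: insert b.com -> 10.0.0.2 (expiry=5+6=11). clock=5
Op 9: insert b.com -> 10.0.0.1 (expiry=5+11=16). clock=5
Op 10: tick 3 -> clock=8. purged={e.com}
Op 11: insert c.com -> 10.0.0.2 (expiry=8+8=16). clock=8
Op 12: insert e.com -> 10.0.0.1 (expiry=8+10=18). clock=8
Op 13: tick 2 -> clock=10. purged={d.com}
Op 14: tick 11 -> clock=21. purged={b.com,c.com,e.com}
Op 15: tick 3 -> clock=24.
Final cache (unexpired): {} -> size=0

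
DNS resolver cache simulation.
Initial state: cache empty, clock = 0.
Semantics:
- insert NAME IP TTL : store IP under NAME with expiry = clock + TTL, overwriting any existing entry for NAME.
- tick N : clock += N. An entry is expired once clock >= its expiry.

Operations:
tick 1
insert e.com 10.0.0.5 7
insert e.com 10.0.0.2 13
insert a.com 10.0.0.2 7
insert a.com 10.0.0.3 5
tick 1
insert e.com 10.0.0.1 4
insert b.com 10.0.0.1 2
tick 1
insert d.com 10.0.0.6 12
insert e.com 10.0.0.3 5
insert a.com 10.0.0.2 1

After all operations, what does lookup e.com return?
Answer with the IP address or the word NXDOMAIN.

Op 1: tick 1 -> clock=1.
Op 2: insert e.com -> 10.0.0.5 (expiry=1+7=8). clock=1
Op 3: insert e.com -> 10.0.0.2 (expiry=1+13=14). clock=1
Op 4: insert a.com -> 10.0.0.2 (expiry=1+7=8). clock=1
Op 5: insert a.com -> 10.0.0.3 (expiry=1+5=6). clock=1
Op 6: tick 1 -> clock=2.
Op 7: insert e.com -> 10.0.0.1 (expiry=2+4=6). clock=2
Op 8: insert b.com -> 10.0.0.1 (expiry=2+2=4). clock=2
Op 9: tick 1 -> clock=3.
Op 10: insert d.com -> 10.0.0.6 (expiry=3+12=15). clock=3
Op 11: insert e.com -> 10.0.0.3 (expiry=3+5=8). clock=3
Op 12: insert a.com -> 10.0.0.2 (expiry=3+1=4). clock=3
lookup e.com: present, ip=10.0.0.3 expiry=8 > clock=3

Answer: 10.0.0.3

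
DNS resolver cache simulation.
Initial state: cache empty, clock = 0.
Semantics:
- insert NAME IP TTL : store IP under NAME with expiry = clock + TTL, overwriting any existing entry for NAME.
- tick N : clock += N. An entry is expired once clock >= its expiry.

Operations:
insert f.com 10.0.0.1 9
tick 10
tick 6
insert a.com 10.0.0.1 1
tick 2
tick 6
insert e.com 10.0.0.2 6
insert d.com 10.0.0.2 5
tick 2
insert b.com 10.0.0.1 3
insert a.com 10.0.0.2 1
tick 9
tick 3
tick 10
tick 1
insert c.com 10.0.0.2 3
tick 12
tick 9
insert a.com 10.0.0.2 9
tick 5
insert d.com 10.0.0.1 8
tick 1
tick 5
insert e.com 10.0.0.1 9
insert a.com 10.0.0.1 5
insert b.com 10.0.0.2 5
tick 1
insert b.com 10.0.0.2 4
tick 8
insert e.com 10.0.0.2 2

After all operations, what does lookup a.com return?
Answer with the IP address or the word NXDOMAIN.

Answer: NXDOMAIN

Derivation:
Op 1: insert f.com -> 10.0.0.1 (expiry=0+9=9). clock=0
Op 2: tick 10 -> clock=10. purged={f.com}
Op 3: tick 6 -> clock=16.
Op 4: insert a.com -> 10.0.0.1 (expiry=16+1=17). clock=16
Op 5: tick 2 -> clock=18. purged={a.com}
Op 6: tick 6 -> clock=24.
Op 7: insert e.com -> 10.0.0.2 (expiry=24+6=30). clock=24
Op 8: insert d.com -> 10.0.0.2 (expiry=24+5=29). clock=24
Op 9: tick 2 -> clock=26.
Op 10: insert b.com -> 10.0.0.1 (expiry=26+3=29). clock=26
Op 11: insert a.com -> 10.0.0.2 (expiry=26+1=27). clock=26
Op 12: tick 9 -> clock=35. purged={a.com,b.com,d.com,e.com}
Op 13: tick 3 -> clock=38.
Op 14: tick 10 -> clock=48.
Op 15: tick 1 -> clock=49.
Op 16: insert c.com -> 10.0.0.2 (expiry=49+3=52). clock=49
Op 17: tick 12 -> clock=61. purged={c.com}
Op 18: tick 9 -> clock=70.
Op 19: insert a.com -> 10.0.0.2 (expiry=70+9=79). clock=70
Op 20: tick 5 -> clock=75.
Op 21: insert d.com -> 10.0.0.1 (expiry=75+8=83). clock=75
Op 22: tick 1 -> clock=76.
Op 23: tick 5 -> clock=81. purged={a.com}
Op 24: insert e.com -> 10.0.0.1 (expiry=81+9=90). clock=81
Op 25: insert a.com -> 10.0.0.1 (expiry=81+5=86). clock=81
Op 26: insert b.com -> 10.0.0.2 (expiry=81+5=86). clock=81
Op 27: tick 1 -> clock=82.
Op 28: insert b.com -> 10.0.0.2 (expiry=82+4=86). clock=82
Op 29: tick 8 -> clock=90. purged={a.com,b.com,d.com,e.com}
Op 30: insert e.com -> 10.0.0.2 (expiry=90+2=92). clock=90
lookup a.com: not in cache (expired or never inserted)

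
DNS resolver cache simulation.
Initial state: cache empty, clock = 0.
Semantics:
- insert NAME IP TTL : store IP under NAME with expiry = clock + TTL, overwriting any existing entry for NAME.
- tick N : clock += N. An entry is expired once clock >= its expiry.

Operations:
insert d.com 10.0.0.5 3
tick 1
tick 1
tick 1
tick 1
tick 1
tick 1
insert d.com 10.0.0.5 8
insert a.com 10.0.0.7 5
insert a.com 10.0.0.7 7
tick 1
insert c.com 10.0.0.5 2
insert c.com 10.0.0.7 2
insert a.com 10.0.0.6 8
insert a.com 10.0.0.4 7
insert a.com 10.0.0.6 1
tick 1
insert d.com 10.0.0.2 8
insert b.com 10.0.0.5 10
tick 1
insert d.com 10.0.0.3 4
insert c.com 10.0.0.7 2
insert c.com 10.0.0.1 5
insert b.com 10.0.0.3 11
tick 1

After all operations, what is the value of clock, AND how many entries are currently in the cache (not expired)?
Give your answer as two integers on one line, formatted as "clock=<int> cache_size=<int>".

Op 1: insert d.com -> 10.0.0.5 (expiry=0+3=3). clock=0
Op 2: tick 1 -> clock=1.
Op 3: tick 1 -> clock=2.
Op 4: tick 1 -> clock=3. purged={d.com}
Op 5: tick 1 -> clock=4.
Op 6: tick 1 -> clock=5.
Op 7: tick 1 -> clock=6.
Op 8: insert d.com -> 10.0.0.5 (expiry=6+8=14). clock=6
Op 9: insert a.com -> 10.0.0.7 (expiry=6+5=11). clock=6
Op 10: insert a.com -> 10.0.0.7 (expiry=6+7=13). clock=6
Op 11: tick 1 -> clock=7.
Op 12: insert c.com -> 10.0.0.5 (expiry=7+2=9). clock=7
Op 13: insert c.com -> 10.0.0.7 (expiry=7+2=9). clock=7
Op 14: insert a.com -> 10.0.0.6 (expiry=7+8=15). clock=7
Op 15: insert a.com -> 10.0.0.4 (expiry=7+7=14). clock=7
Op 16: insert a.com -> 10.0.0.6 (expiry=7+1=8). clock=7
Op 17: tick 1 -> clock=8. purged={a.com}
Op 18: insert d.com -> 10.0.0.2 (expiry=8+8=16). clock=8
Op 19: insert b.com -> 10.0.0.5 (expiry=8+10=18). clock=8
Op 20: tick 1 -> clock=9. purged={c.com}
Op 21: insert d.com -> 10.0.0.3 (expiry=9+4=13). clock=9
Op 22: insert c.com -> 10.0.0.7 (expiry=9+2=11). clock=9
Op 23: insert c.com -> 10.0.0.1 (expiry=9+5=14). clock=9
Op 24: insert b.com -> 10.0.0.3 (expiry=9+11=20). clock=9
Op 25: tick 1 -> clock=10.
Final clock = 10
Final cache (unexpired): {b.com,c.com,d.com} -> size=3

Answer: clock=10 cache_size=3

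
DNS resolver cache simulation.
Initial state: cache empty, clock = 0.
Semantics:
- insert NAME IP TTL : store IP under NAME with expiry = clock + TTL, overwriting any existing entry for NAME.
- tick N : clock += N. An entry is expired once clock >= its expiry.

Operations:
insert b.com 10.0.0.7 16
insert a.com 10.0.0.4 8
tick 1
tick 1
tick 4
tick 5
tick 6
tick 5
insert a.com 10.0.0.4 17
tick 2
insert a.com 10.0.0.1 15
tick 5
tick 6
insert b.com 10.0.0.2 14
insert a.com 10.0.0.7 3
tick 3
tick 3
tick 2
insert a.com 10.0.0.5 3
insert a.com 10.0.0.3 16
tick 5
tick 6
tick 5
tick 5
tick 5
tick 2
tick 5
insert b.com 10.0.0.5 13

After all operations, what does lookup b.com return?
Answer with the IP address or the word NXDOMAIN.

Op 1: insert b.com -> 10.0.0.7 (expiry=0+16=16). clock=0
Op 2: insert a.com -> 10.0.0.4 (expiry=0+8=8). clock=0
Op 3: tick 1 -> clock=1.
Op 4: tick 1 -> clock=2.
Op 5: tick 4 -> clock=6.
Op 6: tick 5 -> clock=11. purged={a.com}
Op 7: tick 6 -> clock=17. purged={b.com}
Op 8: tick 5 -> clock=22.
Op 9: insert a.com -> 10.0.0.4 (expiry=22+17=39). clock=22
Op 10: tick 2 -> clock=24.
Op 11: insert a.com -> 10.0.0.1 (expiry=24+15=39). clock=24
Op 12: tick 5 -> clock=29.
Op 13: tick 6 -> clock=35.
Op 14: insert b.com -> 10.0.0.2 (expiry=35+14=49). clock=35
Op 15: insert a.com -> 10.0.0.7 (expiry=35+3=38). clock=35
Op 16: tick 3 -> clock=38. purged={a.com}
Op 17: tick 3 -> clock=41.
Op 18: tick 2 -> clock=43.
Op 19: insert a.com -> 10.0.0.5 (expiry=43+3=46). clock=43
Op 20: insert a.com -> 10.0.0.3 (expiry=43+16=59). clock=43
Op 21: tick 5 -> clock=48.
Op 22: tick 6 -> clock=54. purged={b.com}
Op 23: tick 5 -> clock=59. purged={a.com}
Op 24: tick 5 -> clock=64.
Op 25: tick 5 -> clock=69.
Op 26: tick 2 -> clock=71.
Op 27: tick 5 -> clock=76.
Op 28: insert b.com -> 10.0.0.5 (expiry=76+13=89). clock=76
lookup b.com: present, ip=10.0.0.5 expiry=89 > clock=76

Answer: 10.0.0.5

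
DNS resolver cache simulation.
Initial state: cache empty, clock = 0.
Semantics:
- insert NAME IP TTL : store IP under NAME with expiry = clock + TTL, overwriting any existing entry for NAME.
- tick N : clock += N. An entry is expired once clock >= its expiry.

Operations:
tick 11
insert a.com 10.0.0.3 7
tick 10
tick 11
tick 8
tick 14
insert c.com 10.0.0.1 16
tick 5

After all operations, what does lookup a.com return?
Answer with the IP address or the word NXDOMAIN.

Op 1: tick 11 -> clock=11.
Op 2: insert a.com -> 10.0.0.3 (expiry=11+7=18). clock=11
Op 3: tick 10 -> clock=21. purged={a.com}
Op 4: tick 11 -> clock=32.
Op 5: tick 8 -> clock=40.
Op 6: tick 14 -> clock=54.
Op 7: insert c.com -> 10.0.0.1 (expiry=54+16=70). clock=54
Op 8: tick 5 -> clock=59.
lookup a.com: not in cache (expired or never inserted)

Answer: NXDOMAIN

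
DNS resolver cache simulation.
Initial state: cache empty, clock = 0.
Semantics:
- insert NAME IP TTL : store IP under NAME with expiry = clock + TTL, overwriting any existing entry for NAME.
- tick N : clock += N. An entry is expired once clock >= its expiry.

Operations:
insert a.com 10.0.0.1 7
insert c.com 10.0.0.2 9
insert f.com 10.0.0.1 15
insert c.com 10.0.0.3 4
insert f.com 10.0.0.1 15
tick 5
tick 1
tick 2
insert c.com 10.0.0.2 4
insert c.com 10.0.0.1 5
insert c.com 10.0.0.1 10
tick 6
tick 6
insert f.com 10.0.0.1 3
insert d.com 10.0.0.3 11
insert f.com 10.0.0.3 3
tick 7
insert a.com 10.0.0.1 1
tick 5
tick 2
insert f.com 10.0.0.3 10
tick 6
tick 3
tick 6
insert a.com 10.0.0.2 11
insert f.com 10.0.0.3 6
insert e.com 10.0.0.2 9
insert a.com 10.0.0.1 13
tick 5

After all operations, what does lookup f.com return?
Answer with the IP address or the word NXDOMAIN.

Op 1: insert a.com -> 10.0.0.1 (expiry=0+7=7). clock=0
Op 2: insert c.com -> 10.0.0.2 (expiry=0+9=9). clock=0
Op 3: insert f.com -> 10.0.0.1 (expiry=0+15=15). clock=0
Op 4: insert c.com -> 10.0.0.3 (expiry=0+4=4). clock=0
Op 5: insert f.com -> 10.0.0.1 (expiry=0+15=15). clock=0
Op 6: tick 5 -> clock=5. purged={c.com}
Op 7: tick 1 -> clock=6.
Op 8: tick 2 -> clock=8. purged={a.com}
Op 9: insert c.com -> 10.0.0.2 (expiry=8+4=12). clock=8
Op 10: insert c.com -> 10.0.0.1 (expiry=8+5=13). clock=8
Op 11: insert c.com -> 10.0.0.1 (expiry=8+10=18). clock=8
Op 12: tick 6 -> clock=14.
Op 13: tick 6 -> clock=20. purged={c.com,f.com}
Op 14: insert f.com -> 10.0.0.1 (expiry=20+3=23). clock=20
Op 15: insert d.com -> 10.0.0.3 (expiry=20+11=31). clock=20
Op 16: insert f.com -> 10.0.0.3 (expiry=20+3=23). clock=20
Op 17: tick 7 -> clock=27. purged={f.com}
Op 18: insert a.com -> 10.0.0.1 (expiry=27+1=28). clock=27
Op 19: tick 5 -> clock=32. purged={a.com,d.com}
Op 20: tick 2 -> clock=34.
Op 21: insert f.com -> 10.0.0.3 (expiry=34+10=44). clock=34
Op 22: tick 6 -> clock=40.
Op 23: tick 3 -> clock=43.
Op 24: tick 6 -> clock=49. purged={f.com}
Op 25: insert a.com -> 10.0.0.2 (expiry=49+11=60). clock=49
Op 26: insert f.com -> 10.0.0.3 (expiry=49+6=55). clock=49
Op 27: insert e.com -> 10.0.0.2 (expiry=49+9=58). clock=49
Op 28: insert a.com -> 10.0.0.1 (expiry=49+13=62). clock=49
Op 29: tick 5 -> clock=54.
lookup f.com: present, ip=10.0.0.3 expiry=55 > clock=54

Answer: 10.0.0.3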